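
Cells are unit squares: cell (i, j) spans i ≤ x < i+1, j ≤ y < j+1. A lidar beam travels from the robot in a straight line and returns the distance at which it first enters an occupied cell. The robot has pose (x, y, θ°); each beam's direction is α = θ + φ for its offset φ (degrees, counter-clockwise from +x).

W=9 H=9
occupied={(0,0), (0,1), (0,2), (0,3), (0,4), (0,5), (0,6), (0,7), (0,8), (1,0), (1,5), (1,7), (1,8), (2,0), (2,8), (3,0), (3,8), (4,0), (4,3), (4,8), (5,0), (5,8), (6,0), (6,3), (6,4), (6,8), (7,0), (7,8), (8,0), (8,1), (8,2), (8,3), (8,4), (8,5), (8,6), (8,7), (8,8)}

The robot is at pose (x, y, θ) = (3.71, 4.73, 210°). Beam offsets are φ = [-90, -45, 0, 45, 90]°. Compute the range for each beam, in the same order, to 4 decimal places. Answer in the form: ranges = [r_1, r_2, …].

ranges = [3.4200, 1.7703, 3.1292, 3.8616, 0.8429]

beam 1: φ=-90°, α=120°
  dir = (cos 120°, sin 120°) = (-0.5000, 0.8660); from cell (3,4)
  next x-line at t=1.4200, next y-line at t=0.3118; Δt_x=2.0000, Δt_y=1.1547
    y: enter (3,5) at t=0.3118
    x: enter (2,5) at t=1.4200
    y: enter (2,6) at t=1.4665
    y: enter (2,7) at t=2.6212
    x: enter (1,7) at t=3.4200 ← occupied
  → r_1 = 3.4200
beam 2: φ=-45°, α=165°
  dir = (cos 165°, sin 165°) = (-0.9659, 0.2588); from cell (3,4)
  next x-line at t=0.7350, next y-line at t=1.0432; Δt_x=1.0353, Δt_y=3.8637
    x: enter (2,4) at t=0.7350
    y: enter (2,5) at t=1.0432
    x: enter (1,5) at t=1.7703 ← occupied
  → r_2 = 1.7703
beam 3: φ=0°, α=210°
  dir = (cos 210°, sin 210°) = (-0.8660, -0.5000); from cell (3,4)
  next x-line at t=0.8198, next y-line at t=1.4600; Δt_x=1.1547, Δt_y=2.0000
    x: enter (2,4) at t=0.8198
    y: enter (2,3) at t=1.4600
    x: enter (1,3) at t=1.9745
    x: enter (0,3) at t=3.1292 ← occupied
  → r_3 = 3.1292
beam 4: φ=45°, α=255°
  dir = (cos 255°, sin 255°) = (-0.2588, -0.9659); from cell (3,4)
  next x-line at t=2.7432, next y-line at t=0.7558; Δt_x=3.8637, Δt_y=1.0353
    y: enter (3,3) at t=0.7558
    y: enter (3,2) at t=1.7910
    x: enter (2,2) at t=2.7432
    y: enter (2,1) at t=2.8263
    y: enter (2,0) at t=3.8616 ← occupied
  → r_4 = 3.8616
beam 5: φ=90°, α=300°
  dir = (cos 300°, sin 300°) = (0.5000, -0.8660); from cell (3,4)
  next x-line at t=0.5800, next y-line at t=0.8429; Δt_x=2.0000, Δt_y=1.1547
    x: enter (4,4) at t=0.5800
    y: enter (4,3) at t=0.8429 ← occupied
  → r_5 = 0.8429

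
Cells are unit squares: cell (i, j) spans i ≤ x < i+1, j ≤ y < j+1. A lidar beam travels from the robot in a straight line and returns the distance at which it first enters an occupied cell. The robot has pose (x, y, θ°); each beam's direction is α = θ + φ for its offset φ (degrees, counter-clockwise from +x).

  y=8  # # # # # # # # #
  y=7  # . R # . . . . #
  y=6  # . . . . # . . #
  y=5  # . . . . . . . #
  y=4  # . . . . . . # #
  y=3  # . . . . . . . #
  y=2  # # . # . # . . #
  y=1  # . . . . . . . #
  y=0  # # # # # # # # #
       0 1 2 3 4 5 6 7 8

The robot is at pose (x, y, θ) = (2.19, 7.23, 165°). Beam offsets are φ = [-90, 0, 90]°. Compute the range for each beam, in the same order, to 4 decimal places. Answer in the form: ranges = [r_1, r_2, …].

beam 1: φ=-90°, α=75°
  d=(0.2588,0.9659)  start (2,7)  tX=3.1296 tY=0.7972  stride 1/|dx|=3.8637 1/|dy|=1.0353
    cross y-line → (2,8), t=0.7972 (wall)
  → r_1 = 0.7972
beam 2: φ=0°, α=165°
  d=(-0.9659,0.2588)  start (2,7)  tX=0.1967 tY=2.9751  stride 1/|dx|=1.0353 1/|dy|=3.8637
    cross x-line → (1,7), t=0.1967
    cross x-line → (0,7), t=1.2320 (wall)
  → r_2 = 1.2320
beam 3: φ=90°, α=255°
  d=(-0.2588,-0.9659)  start (2,7)  tX=0.7341 tY=0.2381  stride 1/|dx|=3.8637 1/|dy|=1.0353
    cross y-line → (2,6), t=0.2381
    cross x-line → (1,6), t=0.7341
    cross y-line → (1,5), t=1.2734
    cross y-line → (1,4), t=2.3087
    cross y-line → (1,3), t=3.3439
    cross y-line → (1,2), t=4.3792 (wall)
  → r_3 = 4.3792

ranges = [0.7972, 1.2320, 4.3792]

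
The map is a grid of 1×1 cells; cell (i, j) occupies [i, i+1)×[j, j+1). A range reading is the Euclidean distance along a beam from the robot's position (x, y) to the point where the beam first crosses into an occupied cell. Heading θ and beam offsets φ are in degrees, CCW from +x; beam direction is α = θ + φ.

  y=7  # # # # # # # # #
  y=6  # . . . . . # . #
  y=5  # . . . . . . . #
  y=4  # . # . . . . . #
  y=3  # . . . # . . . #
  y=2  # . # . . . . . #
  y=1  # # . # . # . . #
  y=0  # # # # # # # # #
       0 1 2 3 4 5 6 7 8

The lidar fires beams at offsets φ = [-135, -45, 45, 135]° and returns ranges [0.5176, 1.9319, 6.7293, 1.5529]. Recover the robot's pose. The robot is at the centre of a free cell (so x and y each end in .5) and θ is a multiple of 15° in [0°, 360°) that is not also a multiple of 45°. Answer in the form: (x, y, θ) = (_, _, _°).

(x, y, θ) = (1.5, 5.5, 300°)

Candidates: 35 free-cell centres × 16 headings = 560 poses. Raycast each; keep the one whose scan matches to 4 dp.
  (4.5, 4.5, 300°): beam 1 = 1.5529 ≠ 0.5176 ✗
  (5.5, 5.5, 345°): beam 1 = 2.8868 ≠ 0.5176 ✗
  (7.5, 1.5, 195°): beam 1 = 1.0000 ≠ 0.5176 ✗
  …
  (1.5, 5.5, 300°): r_1=0.5176, r_2=1.9319, r_3=6.7293, r_4=1.5529 — all match ✓
No second candidate reproduces the full scan.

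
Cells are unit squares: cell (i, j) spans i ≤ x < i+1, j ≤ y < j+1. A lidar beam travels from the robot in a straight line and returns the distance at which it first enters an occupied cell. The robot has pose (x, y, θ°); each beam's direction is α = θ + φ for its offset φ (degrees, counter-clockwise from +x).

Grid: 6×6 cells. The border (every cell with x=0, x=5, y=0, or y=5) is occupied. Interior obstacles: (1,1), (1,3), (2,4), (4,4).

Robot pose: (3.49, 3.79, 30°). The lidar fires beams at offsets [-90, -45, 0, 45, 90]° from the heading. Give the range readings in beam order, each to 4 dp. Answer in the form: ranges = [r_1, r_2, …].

ranges = [3.0200, 1.5633, 0.5889, 1.2527, 0.9800]

beam 1: φ=-90°, α=300°
  dir = (cos 300°, sin 300°) = (0.5000, -0.8660); from cell (3,3)
  next x-line at t=1.0200, next y-line at t=0.9122; Δt_x=2.0000, Δt_y=1.1547
    y: enter (3,2) at t=0.9122
    x: enter (4,2) at t=1.0200
    y: enter (4,1) at t=2.0669
    x: enter (5,1) at t=3.0200 ← occupied
  → r_1 = 3.0200
beam 2: φ=-45°, α=345°
  dir = (cos 345°, sin 345°) = (0.9659, -0.2588); from cell (3,3)
  next x-line at t=0.5280, next y-line at t=3.0523; Δt_x=1.0353, Δt_y=3.8637
    x: enter (4,3) at t=0.5280
    x: enter (5,3) at t=1.5633 ← occupied
  → r_2 = 1.5633
beam 3: φ=0°, α=30°
  dir = (cos 30°, sin 30°) = (0.8660, 0.5000); from cell (3,3)
  next x-line at t=0.5889, next y-line at t=0.4200; Δt_x=1.1547, Δt_y=2.0000
    y: enter (3,4) at t=0.4200
    x: enter (4,4) at t=0.5889 ← occupied
  → r_3 = 0.5889
beam 4: φ=45°, α=75°
  dir = (cos 75°, sin 75°) = (0.2588, 0.9659); from cell (3,3)
  next x-line at t=1.9705, next y-line at t=0.2174; Δt_x=3.8637, Δt_y=1.0353
    y: enter (3,4) at t=0.2174
    y: enter (3,5) at t=1.2527 ← occupied
  → r_4 = 1.2527
beam 5: φ=90°, α=120°
  dir = (cos 120°, sin 120°) = (-0.5000, 0.8660); from cell (3,3)
  next x-line at t=0.9800, next y-line at t=0.2425; Δt_x=2.0000, Δt_y=1.1547
    y: enter (3,4) at t=0.2425
    x: enter (2,4) at t=0.9800 ← occupied
  → r_5 = 0.9800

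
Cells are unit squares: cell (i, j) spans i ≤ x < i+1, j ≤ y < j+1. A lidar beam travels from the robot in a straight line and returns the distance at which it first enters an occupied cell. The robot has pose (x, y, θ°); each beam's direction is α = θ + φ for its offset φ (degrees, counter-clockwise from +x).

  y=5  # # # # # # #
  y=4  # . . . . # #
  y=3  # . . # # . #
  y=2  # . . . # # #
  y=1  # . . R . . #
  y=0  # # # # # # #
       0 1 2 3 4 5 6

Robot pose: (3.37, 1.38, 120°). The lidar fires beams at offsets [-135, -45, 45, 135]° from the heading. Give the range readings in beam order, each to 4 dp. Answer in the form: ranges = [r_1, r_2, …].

ranges = [1.4682, 1.6771, 2.4536, 0.3934]

beam 1: φ=-135°, α=345°
  d=(0.9659,-0.2588)  start (3,1)  tX=0.6522 tY=1.4682  stride 1/|dx|=1.0353 1/|dy|=3.8637
    cross x-line → (4,1), t=0.6522
    cross y-line → (4,0), t=1.4682 (wall)
  → r_1 = 1.4682
beam 2: φ=-45°, α=75°
  d=(0.2588,0.9659)  start (3,1)  tX=2.4341 tY=0.6419  stride 1/|dx|=3.8637 1/|dy|=1.0353
    cross y-line → (3,2), t=0.6419
    cross y-line → (3,3), t=1.6771 (wall)
  → r_2 = 1.6771
beam 3: φ=45°, α=165°
  d=(-0.9659,0.2588)  start (3,1)  tX=0.3831 tY=2.3955  stride 1/|dx|=1.0353 1/|dy|=3.8637
    cross x-line → (2,1), t=0.3831
    cross x-line → (1,1), t=1.4183
    cross y-line → (1,2), t=2.3955
    cross x-line → (0,2), t=2.4536 (wall)
  → r_3 = 2.4536
beam 4: φ=135°, α=255°
  d=(-0.2588,-0.9659)  start (3,1)  tX=1.4296 tY=0.3934  stride 1/|dx|=3.8637 1/|dy|=1.0353
    cross y-line → (3,0), t=0.3934 (wall)
  → r_4 = 0.3934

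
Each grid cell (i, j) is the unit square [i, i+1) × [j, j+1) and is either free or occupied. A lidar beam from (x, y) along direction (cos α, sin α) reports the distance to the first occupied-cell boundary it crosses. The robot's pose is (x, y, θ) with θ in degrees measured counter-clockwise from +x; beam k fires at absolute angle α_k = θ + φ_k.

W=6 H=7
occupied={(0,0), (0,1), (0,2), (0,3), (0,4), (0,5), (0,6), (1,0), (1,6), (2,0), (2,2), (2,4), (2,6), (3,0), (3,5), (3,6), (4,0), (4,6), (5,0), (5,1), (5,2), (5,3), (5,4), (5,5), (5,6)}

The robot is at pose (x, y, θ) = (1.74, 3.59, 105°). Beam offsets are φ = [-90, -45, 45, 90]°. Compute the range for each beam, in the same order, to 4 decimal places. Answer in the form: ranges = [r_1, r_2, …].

beam 1: φ=-90°, α=15°
  direction (0.9659, 0.2588); cell (1,3); t to first gridline: x 0.2692, y 1.5841 (then +1.0353 / +3.8637)
    (2,3) via x @ 0.2692
    (3,3) via x @ 1.3044
    (3,4) via y @ 1.5841
    (4,4) via x @ 2.3397
    (5,4) via x @ 3.3750  # hit
  → r_1 = 3.3750
beam 2: φ=-45°, α=60°
  direction (0.5000, 0.8660); cell (1,3); t to first gridline: x 0.5200, y 0.4734 (then +2.0000 / +1.1547)
    (1,4) via y @ 0.4734
    (2,4) via x @ 0.5200  # hit
  → r_2 = 0.5200
beam 3: φ=45°, α=150°
  direction (-0.8660, 0.5000); cell (1,3); t to first gridline: x 0.8545, y 0.8200 (then +1.1547 / +2.0000)
    (1,4) via y @ 0.8200
    (0,4) via x @ 0.8545  # hit
  → r_3 = 0.8545
beam 4: φ=90°, α=195°
  direction (-0.9659, -0.2588); cell (1,3); t to first gridline: x 0.7661, y 2.2796 (then +1.0353 / +3.8637)
    (0,3) via x @ 0.7661  # hit
  → r_4 = 0.7661

ranges = [3.3750, 0.5200, 0.8545, 0.7661]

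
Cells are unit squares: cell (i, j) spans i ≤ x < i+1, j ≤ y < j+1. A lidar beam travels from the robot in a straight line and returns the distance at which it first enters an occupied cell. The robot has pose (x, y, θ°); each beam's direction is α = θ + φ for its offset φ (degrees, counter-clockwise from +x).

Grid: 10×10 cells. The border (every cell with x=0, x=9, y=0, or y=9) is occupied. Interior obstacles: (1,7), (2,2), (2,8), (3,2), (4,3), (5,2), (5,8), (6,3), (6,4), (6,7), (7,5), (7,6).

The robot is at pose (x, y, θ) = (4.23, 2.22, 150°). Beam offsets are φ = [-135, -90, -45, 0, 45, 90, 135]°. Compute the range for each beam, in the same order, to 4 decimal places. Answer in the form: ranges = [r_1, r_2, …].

ranges = [0.7972, 0.9007, 0.8075, 0.2656, 0.2381, 1.4087, 1.2630]

beam 1: φ=-135°, α=15°
  d=(0.9659,0.2588)  start (4,2)  tX=0.7972 tY=3.0137  stride 1/|dx|=1.0353 1/|dy|=3.8637
    cross x-line → (5,2), t=0.7972 (wall)
  → r_1 = 0.7972
beam 2: φ=-90°, α=60°
  d=(0.5000,0.8660)  start (4,2)  tX=1.5400 tY=0.9007  stride 1/|dx|=2.0000 1/|dy|=1.1547
    cross y-line → (4,3), t=0.9007 (wall)
  → r_2 = 0.9007
beam 3: φ=-45°, α=105°
  d=(-0.2588,0.9659)  start (4,2)  tX=0.8887 tY=0.8075  stride 1/|dx|=3.8637 1/|dy|=1.0353
    cross y-line → (4,3), t=0.8075 (wall)
  → r_3 = 0.8075
beam 4: φ=0°, α=150°
  d=(-0.8660,0.5000)  start (4,2)  tX=0.2656 tY=1.5600  stride 1/|dx|=1.1547 1/|dy|=2.0000
    cross x-line → (3,2), t=0.2656 (wall)
  → r_4 = 0.2656
beam 5: φ=45°, α=195°
  d=(-0.9659,-0.2588)  start (4,2)  tX=0.2381 tY=0.8500  stride 1/|dx|=1.0353 1/|dy|=3.8637
    cross x-line → (3,2), t=0.2381 (wall)
  → r_5 = 0.2381
beam 6: φ=90°, α=240°
  d=(-0.5000,-0.8660)  start (4,2)  tX=0.4600 tY=0.2540  stride 1/|dx|=2.0000 1/|dy|=1.1547
    cross y-line → (4,1), t=0.2540
    cross x-line → (3,1), t=0.4600
    cross y-line → (3,0), t=1.4087 (wall)
  → r_6 = 1.4087
beam 7: φ=135°, α=285°
  d=(0.2588,-0.9659)  start (4,2)  tX=2.9751 tY=0.2278  stride 1/|dx|=3.8637 1/|dy|=1.0353
    cross y-line → (4,1), t=0.2278
    cross y-line → (4,0), t=1.2630 (wall)
  → r_7 = 1.2630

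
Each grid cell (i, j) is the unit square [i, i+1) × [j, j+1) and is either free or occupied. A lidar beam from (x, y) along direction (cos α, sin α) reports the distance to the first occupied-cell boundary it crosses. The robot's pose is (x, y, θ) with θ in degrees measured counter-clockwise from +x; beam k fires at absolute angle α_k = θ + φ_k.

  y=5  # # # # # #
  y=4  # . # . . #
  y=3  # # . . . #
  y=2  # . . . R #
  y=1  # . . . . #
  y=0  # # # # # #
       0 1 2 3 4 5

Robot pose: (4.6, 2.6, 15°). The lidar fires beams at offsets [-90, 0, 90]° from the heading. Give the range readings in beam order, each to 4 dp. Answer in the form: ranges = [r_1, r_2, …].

ranges = [1.5455, 0.4141, 2.4847]

beam 1: φ=-90°, α=285°
  direction (0.2588, -0.9659); cell (4,2); t to first gridline: x 1.5455, y 0.6212 (then +3.8637 / +1.0353)
    (4,1) via y @ 0.6212
    (5,1) via x @ 1.5455  # hit
  → r_1 = 1.5455
beam 2: φ=0°, α=15°
  direction (0.9659, 0.2588); cell (4,2); t to first gridline: x 0.4141, y 1.5455 (then +1.0353 / +3.8637)
    (5,2) via x @ 0.4141  # hit
  → r_2 = 0.4141
beam 3: φ=90°, α=105°
  direction (-0.2588, 0.9659); cell (4,2); t to first gridline: x 2.3182, y 0.4141 (then +3.8637 / +1.0353)
    (4,3) via y @ 0.4141
    (4,4) via y @ 1.4494
    (3,4) via x @ 2.3182
    (3,5) via y @ 2.4847  # hit
  → r_3 = 2.4847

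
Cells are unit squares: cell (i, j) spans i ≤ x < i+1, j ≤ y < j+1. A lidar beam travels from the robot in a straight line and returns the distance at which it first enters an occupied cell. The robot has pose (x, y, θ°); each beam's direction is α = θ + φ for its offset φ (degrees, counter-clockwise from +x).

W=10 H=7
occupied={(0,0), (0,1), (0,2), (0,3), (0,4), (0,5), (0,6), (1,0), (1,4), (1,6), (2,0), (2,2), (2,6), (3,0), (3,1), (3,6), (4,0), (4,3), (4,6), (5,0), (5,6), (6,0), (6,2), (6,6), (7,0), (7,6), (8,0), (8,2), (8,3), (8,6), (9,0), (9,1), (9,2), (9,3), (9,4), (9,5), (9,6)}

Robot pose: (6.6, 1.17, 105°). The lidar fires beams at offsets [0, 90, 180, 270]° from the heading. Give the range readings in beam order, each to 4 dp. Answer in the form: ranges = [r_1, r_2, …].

beam 1: φ=0°, α=105°
  direction (-0.2588, 0.9659); cell (6,1); t to first gridline: x 2.3182, y 0.8593 (then +3.8637 / +1.0353)
    (6,2) via y @ 0.8593  # hit
  → r_1 = 0.8593
beam 2: φ=90°, α=195°
  direction (-0.9659, -0.2588); cell (6,1); t to first gridline: x 0.6212, y 0.6568 (then +1.0353 / +3.8637)
    (5,1) via x @ 0.6212
    (5,0) via y @ 0.6568  # hit
  → r_2 = 0.6568
beam 3: φ=180°, α=285°
  direction (0.2588, -0.9659); cell (6,1); t to first gridline: x 1.5455, y 0.1760 (then +3.8637 / +1.0353)
    (6,0) via y @ 0.1760  # hit
  → r_3 = 0.1760
beam 4: φ=270°, α=15°
  direction (0.9659, 0.2588); cell (6,1); t to first gridline: x 0.4141, y 3.2069 (then +1.0353 / +3.8637)
    (7,1) via x @ 0.4141
    (8,1) via x @ 1.4494
    (9,1) via x @ 2.4847  # hit
  → r_4 = 2.4847

ranges = [0.8593, 0.6568, 0.1760, 2.4847]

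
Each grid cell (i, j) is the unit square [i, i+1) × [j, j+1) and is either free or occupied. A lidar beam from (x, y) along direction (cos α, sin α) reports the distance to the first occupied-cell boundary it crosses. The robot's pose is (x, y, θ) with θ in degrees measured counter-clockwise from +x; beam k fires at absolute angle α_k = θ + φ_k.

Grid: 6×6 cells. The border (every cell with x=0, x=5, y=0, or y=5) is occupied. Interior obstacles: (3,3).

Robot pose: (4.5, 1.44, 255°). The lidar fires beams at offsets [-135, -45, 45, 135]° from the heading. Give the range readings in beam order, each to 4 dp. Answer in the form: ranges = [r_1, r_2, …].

beam 1: φ=-135°, α=120°
  direction (-0.5000, 0.8660); cell (4,1); t to first gridline: x 1.0000, y 0.6466 (then +2.0000 / +1.1547)
    (4,2) via y @ 0.6466
    (3,2) via x @ 1.0000
    (3,3) via y @ 1.8013  # hit
  → r_1 = 1.8013
beam 2: φ=-45°, α=210°
  direction (-0.8660, -0.5000); cell (4,1); t to first gridline: x 0.5774, y 0.8800 (then +1.1547 / +2.0000)
    (3,1) via x @ 0.5774
    (3,0) via y @ 0.8800  # hit
  → r_2 = 0.8800
beam 3: φ=45°, α=300°
  direction (0.5000, -0.8660); cell (4,1); t to first gridline: x 1.0000, y 0.5081 (then +2.0000 / +1.1547)
    (4,0) via y @ 0.5081  # hit
  → r_3 = 0.5081
beam 4: φ=135°, α=30°
  direction (0.8660, 0.5000); cell (4,1); t to first gridline: x 0.5774, y 1.1200 (then +1.1547 / +2.0000)
    (5,1) via x @ 0.5774  # hit
  → r_4 = 0.5774

ranges = [1.8013, 0.8800, 0.5081, 0.5774]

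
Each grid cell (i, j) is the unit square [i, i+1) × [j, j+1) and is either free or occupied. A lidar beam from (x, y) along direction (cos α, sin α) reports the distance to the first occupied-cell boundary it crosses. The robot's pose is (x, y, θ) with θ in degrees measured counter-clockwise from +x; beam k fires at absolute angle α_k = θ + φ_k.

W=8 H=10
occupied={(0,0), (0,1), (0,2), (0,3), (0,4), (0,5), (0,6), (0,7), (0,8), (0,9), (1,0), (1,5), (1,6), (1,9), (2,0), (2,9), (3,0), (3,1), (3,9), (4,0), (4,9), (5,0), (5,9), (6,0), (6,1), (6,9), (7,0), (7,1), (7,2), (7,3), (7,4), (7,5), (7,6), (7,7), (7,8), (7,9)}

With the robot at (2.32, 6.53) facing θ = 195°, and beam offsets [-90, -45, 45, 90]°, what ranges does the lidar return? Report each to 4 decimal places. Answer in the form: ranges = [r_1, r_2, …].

beam 1: φ=-90°, α=105°
  cosα=-0.2588 sinα=0.9659 | (2,6) | tMaxX 1.2364 tMaxY 0.4866 | tΔX 3.8637 tΔY 1.0353
    t=0.4866 [y] (2,7)
    t=1.2364 [x] (1,7)
    t=1.5219 [y] (1,8)
    t=2.5571 [y] (1,9) — stop
  → r_1 = 2.5571
beam 2: φ=-45°, α=150°
  cosα=-0.8660 sinα=0.5000 | (2,6) | tMaxX 0.3695 tMaxY 0.9400 | tΔX 1.1547 tΔY 2.0000
    t=0.3695 [x] (1,6) — stop
  → r_2 = 0.3695
beam 3: φ=45°, α=240°
  cosα=-0.5000 sinα=-0.8660 | (2,6) | tMaxX 0.6400 tMaxY 0.6120 | tΔX 2.0000 tΔY 1.1547
    t=0.6120 [y] (2,5)
    t=0.6400 [x] (1,5) — stop
  → r_3 = 0.6400
beam 4: φ=90°, α=285°
  cosα=0.2588 sinα=-0.9659 | (2,6) | tMaxX 2.6273 tMaxY 0.5487 | tΔX 3.8637 tΔY 1.0353
    t=0.5487 [y] (2,5)
    t=1.5840 [y] (2,4)
    t=2.6192 [y] (2,3)
    t=2.6273 [x] (3,3)
    t=3.6545 [y] (3,2)
    t=4.6898 [y] (3,1) — stop
  → r_4 = 4.6898

ranges = [2.5571, 0.3695, 0.6400, 4.6898]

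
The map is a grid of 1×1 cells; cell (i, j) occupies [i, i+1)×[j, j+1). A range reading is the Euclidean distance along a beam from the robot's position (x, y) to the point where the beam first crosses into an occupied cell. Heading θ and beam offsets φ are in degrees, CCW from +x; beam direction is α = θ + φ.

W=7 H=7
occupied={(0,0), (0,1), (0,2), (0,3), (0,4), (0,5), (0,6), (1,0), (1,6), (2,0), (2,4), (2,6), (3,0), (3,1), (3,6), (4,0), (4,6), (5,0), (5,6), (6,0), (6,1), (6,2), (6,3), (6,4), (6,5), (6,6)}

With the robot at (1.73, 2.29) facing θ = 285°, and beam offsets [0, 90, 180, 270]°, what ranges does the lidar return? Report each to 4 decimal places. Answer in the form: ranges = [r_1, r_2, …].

beam 1: φ=0°, α=285°
  dir = (cos 285°, sin 285°) = (0.2588, -0.9659); from cell (1,2)
  next x-line at t=1.0432, next y-line at t=0.3002; Δt_x=3.8637, Δt_y=1.0353
    y: enter (1,1) at t=0.3002
    x: enter (2,1) at t=1.0432
    y: enter (2,0) at t=1.3355 ← occupied
  → r_1 = 1.3355
beam 2: φ=90°, α=15°
  dir = (cos 15°, sin 15°) = (0.9659, 0.2588); from cell (1,2)
  next x-line at t=0.2795, next y-line at t=2.7432; Δt_x=1.0353, Δt_y=3.8637
    x: enter (2,2) at t=0.2795
    x: enter (3,2) at t=1.3148
    x: enter (4,2) at t=2.3501
    y: enter (4,3) at t=2.7432
    x: enter (5,3) at t=3.3854
    x: enter (6,3) at t=4.4206 ← occupied
  → r_2 = 4.4206
beam 3: φ=180°, α=105°
  dir = (cos 105°, sin 105°) = (-0.2588, 0.9659); from cell (1,2)
  next x-line at t=2.8205, next y-line at t=0.7350; Δt_x=3.8637, Δt_y=1.0353
    y: enter (1,3) at t=0.7350
    y: enter (1,4) at t=1.7703
    y: enter (1,5) at t=2.8056
    x: enter (0,5) at t=2.8205 ← occupied
  → r_3 = 2.8205
beam 4: φ=270°, α=195°
  dir = (cos 195°, sin 195°) = (-0.9659, -0.2588); from cell (1,2)
  next x-line at t=0.7558, next y-line at t=1.1205; Δt_x=1.0353, Δt_y=3.8637
    x: enter (0,2) at t=0.7558 ← occupied
  → r_4 = 0.7558

ranges = [1.3355, 4.4206, 2.8205, 0.7558]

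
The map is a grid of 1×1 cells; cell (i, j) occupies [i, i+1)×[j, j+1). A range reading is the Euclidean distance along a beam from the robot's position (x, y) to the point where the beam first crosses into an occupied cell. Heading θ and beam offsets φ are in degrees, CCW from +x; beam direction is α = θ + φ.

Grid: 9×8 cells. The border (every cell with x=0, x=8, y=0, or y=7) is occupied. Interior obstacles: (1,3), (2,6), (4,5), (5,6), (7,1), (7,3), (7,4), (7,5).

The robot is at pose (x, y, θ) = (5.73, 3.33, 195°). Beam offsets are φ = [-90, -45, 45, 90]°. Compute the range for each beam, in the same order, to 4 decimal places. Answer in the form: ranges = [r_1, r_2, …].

beam 1: φ=-90°, α=105°
  cosα=-0.2588 sinα=0.9659 | (5,3) | tMaxX 2.8205 tMaxY 0.6936 | tΔX 3.8637 tΔY 1.0353
    t=0.6936 [y] (5,4)
    t=1.7289 [y] (5,5)
    t=2.7642 [y] (5,6) — stop
  → r_1 = 2.7642
beam 2: φ=-45°, α=150°
  cosα=-0.8660 sinα=0.5000 | (5,3) | tMaxX 0.8429 tMaxY 1.3400 | tΔX 1.1547 tΔY 2.0000
    t=0.8429 [x] (4,3)
    t=1.3400 [y] (4,4)
    t=1.9976 [x] (3,4)
    t=3.1523 [x] (2,4)
    t=3.3400 [y] (2,5)
    t=4.3070 [x] (1,5)
    t=5.3400 [y] (1,6)
    t=5.4617 [x] (0,6) — stop
  → r_2 = 5.4617
beam 3: φ=45°, α=240°
  cosα=-0.5000 sinα=-0.8660 | (5,3) | tMaxX 1.4600 tMaxY 0.3811 | tΔX 2.0000 tΔY 1.1547
    t=0.3811 [y] (5,2)
    t=1.4600 [x] (4,2)
    t=1.5358 [y] (4,1)
    t=2.6905 [y] (4,0) — stop
  → r_3 = 2.6905
beam 4: φ=90°, α=285°
  cosα=0.2588 sinα=-0.9659 | (5,3) | tMaxX 1.0432 tMaxY 0.3416 | tΔX 3.8637 tΔY 1.0353
    t=0.3416 [y] (5,2)
    t=1.0432 [x] (6,2)
    t=1.3769 [y] (6,1)
    t=2.4122 [y] (6,0) — stop
  → r_4 = 2.4122

ranges = [2.7642, 5.4617, 2.6905, 2.4122]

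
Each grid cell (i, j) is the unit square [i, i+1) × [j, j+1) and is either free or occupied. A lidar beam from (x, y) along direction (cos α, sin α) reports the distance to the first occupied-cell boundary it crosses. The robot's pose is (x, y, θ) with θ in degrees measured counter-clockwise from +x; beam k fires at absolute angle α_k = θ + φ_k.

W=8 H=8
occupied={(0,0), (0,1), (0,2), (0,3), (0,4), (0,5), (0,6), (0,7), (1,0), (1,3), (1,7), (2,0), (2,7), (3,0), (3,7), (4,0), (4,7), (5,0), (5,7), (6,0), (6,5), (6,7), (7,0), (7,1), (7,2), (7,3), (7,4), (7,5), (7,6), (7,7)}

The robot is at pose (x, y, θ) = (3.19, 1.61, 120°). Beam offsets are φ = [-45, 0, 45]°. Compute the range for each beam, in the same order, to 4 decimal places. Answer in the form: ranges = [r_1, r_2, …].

beam 1: φ=-45°, α=75°
  dir = (cos 75°, sin 75°) = (0.2588, 0.9659); from cell (3,1)
  next x-line at t=3.1296, next y-line at t=0.4038; Δt_x=3.8637, Δt_y=1.0353
    y: enter (3,2) at t=0.4038
    y: enter (3,3) at t=1.4390
    y: enter (3,4) at t=2.4743
    x: enter (4,4) at t=3.1296
    y: enter (4,5) at t=3.5096
    y: enter (4,6) at t=4.5449
    y: enter (4,7) at t=5.5801 ← occupied
  → r_1 = 5.5801
beam 2: φ=0°, α=120°
  dir = (cos 120°, sin 120°) = (-0.5000, 0.8660); from cell (3,1)
  next x-line at t=0.3800, next y-line at t=0.4503; Δt_x=2.0000, Δt_y=1.1547
    x: enter (2,1) at t=0.3800
    y: enter (2,2) at t=0.4503
    y: enter (2,3) at t=1.6050
    x: enter (1,3) at t=2.3800 ← occupied
  → r_2 = 2.3800
beam 3: φ=45°, α=165°
  dir = (cos 165°, sin 165°) = (-0.9659, 0.2588); from cell (3,1)
  next x-line at t=0.1967, next y-line at t=1.5068; Δt_x=1.0353, Δt_y=3.8637
    x: enter (2,1) at t=0.1967
    x: enter (1,1) at t=1.2320
    y: enter (1,2) at t=1.5068
    x: enter (0,2) at t=2.2673 ← occupied
  → r_3 = 2.2673

ranges = [5.5801, 2.3800, 2.2673]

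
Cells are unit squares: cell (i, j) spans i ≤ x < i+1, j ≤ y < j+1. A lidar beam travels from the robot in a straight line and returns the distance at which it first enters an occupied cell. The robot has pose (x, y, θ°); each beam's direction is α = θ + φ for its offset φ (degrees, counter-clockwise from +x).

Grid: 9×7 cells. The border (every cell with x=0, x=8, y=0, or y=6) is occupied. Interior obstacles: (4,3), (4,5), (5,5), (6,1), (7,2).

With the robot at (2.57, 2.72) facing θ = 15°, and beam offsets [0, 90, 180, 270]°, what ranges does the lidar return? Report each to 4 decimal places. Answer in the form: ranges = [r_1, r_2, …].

ranges = [1.4804, 3.3957, 1.6254, 1.7807]

beam 1: φ=0°, α=15°
  dir = (cos 15°, sin 15°) = (0.9659, 0.2588); from cell (2,2)
  next x-line at t=0.4452, next y-line at t=1.0818; Δt_x=1.0353, Δt_y=3.8637
    x: enter (3,2) at t=0.4452
    y: enter (3,3) at t=1.0818
    x: enter (4,3) at t=1.4804 ← occupied
  → r_1 = 1.4804
beam 2: φ=90°, α=105°
  dir = (cos 105°, sin 105°) = (-0.2588, 0.9659); from cell (2,2)
  next x-line at t=2.2023, next y-line at t=0.2899; Δt_x=3.8637, Δt_y=1.0353
    y: enter (2,3) at t=0.2899
    y: enter (2,4) at t=1.3252
    x: enter (1,4) at t=2.2023
    y: enter (1,5) at t=2.3604
    y: enter (1,6) at t=3.3957 ← occupied
  → r_2 = 3.3957
beam 3: φ=180°, α=195°
  dir = (cos 195°, sin 195°) = (-0.9659, -0.2588); from cell (2,2)
  next x-line at t=0.5901, next y-line at t=2.7819; Δt_x=1.0353, Δt_y=3.8637
    x: enter (1,2) at t=0.5901
    x: enter (0,2) at t=1.6254 ← occupied
  → r_3 = 1.6254
beam 4: φ=270°, α=285°
  dir = (cos 285°, sin 285°) = (0.2588, -0.9659); from cell (2,2)
  next x-line at t=1.6614, next y-line at t=0.7454; Δt_x=3.8637, Δt_y=1.0353
    y: enter (2,1) at t=0.7454
    x: enter (3,1) at t=1.6614
    y: enter (3,0) at t=1.7807 ← occupied
  → r_4 = 1.7807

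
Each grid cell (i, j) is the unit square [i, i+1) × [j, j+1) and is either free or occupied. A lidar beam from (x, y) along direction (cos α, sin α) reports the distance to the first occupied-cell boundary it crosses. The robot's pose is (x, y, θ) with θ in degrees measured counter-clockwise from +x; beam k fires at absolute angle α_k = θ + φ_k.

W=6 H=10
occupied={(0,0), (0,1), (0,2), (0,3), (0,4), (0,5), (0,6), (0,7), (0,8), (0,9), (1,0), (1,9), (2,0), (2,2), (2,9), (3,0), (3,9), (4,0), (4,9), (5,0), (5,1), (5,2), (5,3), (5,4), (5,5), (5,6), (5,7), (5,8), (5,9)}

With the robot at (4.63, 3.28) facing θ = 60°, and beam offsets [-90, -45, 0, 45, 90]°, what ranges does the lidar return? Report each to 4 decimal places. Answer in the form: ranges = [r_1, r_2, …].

beam 1: φ=-90°, α=330°
  cosα=0.8660 sinα=-0.5000 | (4,3) | tMaxX 0.4272 tMaxY 0.5600 | tΔX 1.1547 tΔY 2.0000
    t=0.4272 [x] (5,3) — stop
  → r_1 = 0.4272
beam 2: φ=-45°, α=15°
  cosα=0.9659 sinα=0.2588 | (4,3) | tMaxX 0.3831 tMaxY 2.7819 | tΔX 1.0353 tΔY 3.8637
    t=0.3831 [x] (5,3) — stop
  → r_2 = 0.3831
beam 3: φ=0°, α=60°
  cosα=0.5000 sinα=0.8660 | (4,3) | tMaxX 0.7400 tMaxY 0.8314 | tΔX 2.0000 tΔY 1.1547
    t=0.7400 [x] (5,3) — stop
  → r_3 = 0.7400
beam 4: φ=45°, α=105°
  cosα=-0.2588 sinα=0.9659 | (4,3) | tMaxX 2.4341 tMaxY 0.7454 | tΔX 3.8637 tΔY 1.0353
    t=0.7454 [y] (4,4)
    t=1.7807 [y] (4,5)
    t=2.4341 [x] (3,5)
    t=2.8160 [y] (3,6)
    t=3.8512 [y] (3,7)
    t=4.8865 [y] (3,8)
    t=5.9218 [y] (3,9) — stop
  → r_4 = 5.9218
beam 5: φ=90°, α=150°
  cosα=-0.8660 sinα=0.5000 | (4,3) | tMaxX 0.7275 tMaxY 1.4400 | tΔX 1.1547 tΔY 2.0000
    t=0.7275 [x] (3,3)
    t=1.4400 [y] (3,4)
    t=1.8822 [x] (2,4)
    t=3.0369 [x] (1,4)
    t=3.4400 [y] (1,5)
    t=4.1916 [x] (0,5) — stop
  → r_5 = 4.1916

ranges = [0.4272, 0.3831, 0.7400, 5.9218, 4.1916]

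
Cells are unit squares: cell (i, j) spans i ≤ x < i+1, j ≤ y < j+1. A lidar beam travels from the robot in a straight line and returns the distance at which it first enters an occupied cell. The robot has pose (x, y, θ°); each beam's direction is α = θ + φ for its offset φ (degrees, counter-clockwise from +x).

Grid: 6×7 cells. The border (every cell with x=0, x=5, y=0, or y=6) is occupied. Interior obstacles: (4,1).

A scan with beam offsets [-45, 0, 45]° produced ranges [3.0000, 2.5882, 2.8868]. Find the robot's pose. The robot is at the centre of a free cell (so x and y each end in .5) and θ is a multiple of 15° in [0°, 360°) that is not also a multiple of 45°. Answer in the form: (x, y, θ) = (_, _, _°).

(x, y, θ) = (2.5, 4.5, 345°)

The pose lattice has 19·16 = 304 candidates. Test each by forward raycasting.
  (2.5, 1.5, 75°): beam 1 = 2.8868 ≠ 3.0000 ✗
  (1.5, 5.5, 240°): beam 1 = 0.5176 ≠ 3.0000 ✗
  (1.5, 1.5, 75°): beam 1 = 4.0415 ≠ 3.0000 ✗
  (1.5, 3.5, 60°): beam 1 = 3.6235 ≠ 3.0000 ✗
  …
  (2.5, 4.5, 345°): r_1=3.0000, r_2=2.5882, r_3=2.8868 — all match ✓
Only this pose fits every beam.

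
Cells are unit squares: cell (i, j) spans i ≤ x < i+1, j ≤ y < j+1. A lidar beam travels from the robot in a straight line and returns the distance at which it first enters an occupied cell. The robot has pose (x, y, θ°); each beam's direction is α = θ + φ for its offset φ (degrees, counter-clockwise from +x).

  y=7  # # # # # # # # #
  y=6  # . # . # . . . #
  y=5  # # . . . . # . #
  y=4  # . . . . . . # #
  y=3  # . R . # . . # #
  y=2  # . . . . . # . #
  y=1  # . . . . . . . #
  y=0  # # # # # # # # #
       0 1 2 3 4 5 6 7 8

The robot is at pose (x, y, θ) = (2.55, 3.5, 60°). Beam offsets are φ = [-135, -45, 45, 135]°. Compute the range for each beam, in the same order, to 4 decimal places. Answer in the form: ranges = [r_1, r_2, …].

beam 1: φ=-135°, α=285°
  cosα=0.2588 sinα=-0.9659 | (2,3) | tMaxX 1.7387 tMaxY 0.5176 | tΔX 3.8637 tΔY 1.0353
    t=0.5176 [y] (2,2)
    t=1.5529 [y] (2,1)
    t=1.7387 [x] (3,1)
    t=2.5882 [y] (3,0) — stop
  → r_1 = 2.5882
beam 2: φ=-45°, α=15°
  cosα=0.9659 sinα=0.2588 | (2,3) | tMaxX 0.4659 tMaxY 1.9319 | tΔX 1.0353 tΔY 3.8637
    t=0.4659 [x] (3,3)
    t=1.5012 [x] (4,3) — stop
  → r_2 = 1.5012
beam 3: φ=45°, α=105°
  cosα=-0.2588 sinα=0.9659 | (2,3) | tMaxX 2.1250 tMaxY 0.5176 | tΔX 3.8637 tΔY 1.0353
    t=0.5176 [y] (2,4)
    t=1.5529 [y] (2,5)
    t=2.1250 [x] (1,5) — stop
  → r_3 = 2.1250
beam 4: φ=135°, α=195°
  cosα=-0.9659 sinα=-0.2588 | (2,3) | tMaxX 0.5694 tMaxY 1.9319 | tΔX 1.0353 tΔY 3.8637
    t=0.5694 [x] (1,3)
    t=1.6047 [x] (0,3) — stop
  → r_4 = 1.6047

ranges = [2.5882, 1.5012, 2.1250, 1.6047]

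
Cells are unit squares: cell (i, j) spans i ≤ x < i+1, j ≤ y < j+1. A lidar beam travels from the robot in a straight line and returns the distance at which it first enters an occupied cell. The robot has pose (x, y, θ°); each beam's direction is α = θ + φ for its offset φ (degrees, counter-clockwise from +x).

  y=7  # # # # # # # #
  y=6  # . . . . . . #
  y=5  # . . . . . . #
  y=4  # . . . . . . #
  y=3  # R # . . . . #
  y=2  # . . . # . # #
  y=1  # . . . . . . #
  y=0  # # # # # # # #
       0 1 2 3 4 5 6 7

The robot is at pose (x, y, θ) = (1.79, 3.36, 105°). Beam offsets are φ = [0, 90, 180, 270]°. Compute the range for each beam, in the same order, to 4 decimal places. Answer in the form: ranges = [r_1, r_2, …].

beam 1: φ=0°, α=105°
  cosα=-0.2588 sinα=0.9659 | (1,3) | tMaxX 3.0523 tMaxY 0.6626 | tΔX 3.8637 tΔY 1.0353
    t=0.6626 [y] (1,4)
    t=1.6979 [y] (1,5)
    t=2.7331 [y] (1,6)
    t=3.0523 [x] (0,6) — stop
  → r_1 = 3.0523
beam 2: φ=90°, α=195°
  cosα=-0.9659 sinα=-0.2588 | (1,3) | tMaxX 0.8179 tMaxY 1.3909 | tΔX 1.0353 tΔY 3.8637
    t=0.8179 [x] (0,3) — stop
  → r_2 = 0.8179
beam 3: φ=180°, α=285°
  cosα=0.2588 sinα=-0.9659 | (1,3) | tMaxX 0.8114 tMaxY 0.3727 | tΔX 3.8637 tΔY 1.0353
    t=0.3727 [y] (1,2)
    t=0.8114 [x] (2,2)
    t=1.4080 [y] (2,1)
    t=2.4433 [y] (2,0) — stop
  → r_3 = 2.4433
beam 4: φ=270°, α=15°
  cosα=0.9659 sinα=0.2588 | (1,3) | tMaxX 0.2174 tMaxY 2.4728 | tΔX 1.0353 tΔY 3.8637
    t=0.2174 [x] (2,3) — stop
  → r_4 = 0.2174

ranges = [3.0523, 0.8179, 2.4433, 0.2174]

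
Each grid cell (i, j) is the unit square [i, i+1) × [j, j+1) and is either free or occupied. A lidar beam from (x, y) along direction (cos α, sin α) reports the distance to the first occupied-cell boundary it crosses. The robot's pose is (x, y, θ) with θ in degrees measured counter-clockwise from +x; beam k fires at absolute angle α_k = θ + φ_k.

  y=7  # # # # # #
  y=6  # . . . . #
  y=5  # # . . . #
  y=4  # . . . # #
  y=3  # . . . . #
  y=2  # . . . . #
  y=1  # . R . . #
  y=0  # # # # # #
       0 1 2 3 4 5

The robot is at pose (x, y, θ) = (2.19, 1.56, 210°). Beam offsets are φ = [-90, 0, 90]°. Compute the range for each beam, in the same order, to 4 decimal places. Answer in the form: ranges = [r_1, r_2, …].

ranges = [2.3800, 1.1200, 0.6466]

beam 1: φ=-90°, α=120°
  direction (-0.5000, 0.8660); cell (2,1); t to first gridline: x 0.3800, y 0.5081 (then +2.0000 / +1.1547)
    (1,1) via x @ 0.3800
    (1,2) via y @ 0.5081
    (1,3) via y @ 1.6628
    (0,3) via x @ 2.3800  # hit
  → r_1 = 2.3800
beam 2: φ=0°, α=210°
  direction (-0.8660, -0.5000); cell (2,1); t to first gridline: x 0.2194, y 1.1200 (then +1.1547 / +2.0000)
    (1,1) via x @ 0.2194
    (1,0) via y @ 1.1200  # hit
  → r_2 = 1.1200
beam 3: φ=90°, α=300°
  direction (0.5000, -0.8660); cell (2,1); t to first gridline: x 1.6200, y 0.6466 (then +2.0000 / +1.1547)
    (2,0) via y @ 0.6466  # hit
  → r_3 = 0.6466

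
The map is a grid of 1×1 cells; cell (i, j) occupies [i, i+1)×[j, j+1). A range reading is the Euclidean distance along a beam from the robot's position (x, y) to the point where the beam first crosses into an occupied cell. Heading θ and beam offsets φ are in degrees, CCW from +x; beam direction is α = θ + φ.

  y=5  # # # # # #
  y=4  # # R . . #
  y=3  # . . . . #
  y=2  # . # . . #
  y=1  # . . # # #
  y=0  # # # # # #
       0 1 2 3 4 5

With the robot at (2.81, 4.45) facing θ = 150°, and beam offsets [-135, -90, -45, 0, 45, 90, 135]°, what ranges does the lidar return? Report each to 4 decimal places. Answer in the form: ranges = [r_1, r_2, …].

ranges = [2.1250, 0.6351, 0.5694, 0.9353, 0.8386, 3.6200, 2.5364]

beam 1: φ=-135°, α=15°
  dir = (cos 15°, sin 15°) = (0.9659, 0.2588); from cell (2,4)
  next x-line at t=0.1967, next y-line at t=2.1250; Δt_x=1.0353, Δt_y=3.8637
    x: enter (3,4) at t=0.1967
    x: enter (4,4) at t=1.2320
    y: enter (4,5) at t=2.1250 ← occupied
  → r_1 = 2.1250
beam 2: φ=-90°, α=60°
  dir = (cos 60°, sin 60°) = (0.5000, 0.8660); from cell (2,4)
  next x-line at t=0.3800, next y-line at t=0.6351; Δt_x=2.0000, Δt_y=1.1547
    x: enter (3,4) at t=0.3800
    y: enter (3,5) at t=0.6351 ← occupied
  → r_2 = 0.6351
beam 3: φ=-45°, α=105°
  dir = (cos 105°, sin 105°) = (-0.2588, 0.9659); from cell (2,4)
  next x-line at t=3.1296, next y-line at t=0.5694; Δt_x=3.8637, Δt_y=1.0353
    y: enter (2,5) at t=0.5694 ← occupied
  → r_3 = 0.5694
beam 4: φ=0°, α=150°
  dir = (cos 150°, sin 150°) = (-0.8660, 0.5000); from cell (2,4)
  next x-line at t=0.9353, next y-line at t=1.1000; Δt_x=1.1547, Δt_y=2.0000
    x: enter (1,4) at t=0.9353 ← occupied
  → r_4 = 0.9353
beam 5: φ=45°, α=195°
  dir = (cos 195°, sin 195°) = (-0.9659, -0.2588); from cell (2,4)
  next x-line at t=0.8386, next y-line at t=1.7387; Δt_x=1.0353, Δt_y=3.8637
    x: enter (1,4) at t=0.8386 ← occupied
  → r_5 = 0.8386
beam 6: φ=90°, α=240°
  dir = (cos 240°, sin 240°) = (-0.5000, -0.8660); from cell (2,4)
  next x-line at t=1.6200, next y-line at t=0.5196; Δt_x=2.0000, Δt_y=1.1547
    y: enter (2,3) at t=0.5196
    x: enter (1,3) at t=1.6200
    y: enter (1,2) at t=1.6743
    y: enter (1,1) at t=2.8290
    x: enter (0,1) at t=3.6200 ← occupied
  → r_6 = 3.6200
beam 7: φ=135°, α=285°
  dir = (cos 285°, sin 285°) = (0.2588, -0.9659); from cell (2,4)
  next x-line at t=0.7341, next y-line at t=0.4659; Δt_x=3.8637, Δt_y=1.0353
    y: enter (2,3) at t=0.4659
    x: enter (3,3) at t=0.7341
    y: enter (3,2) at t=1.5012
    y: enter (3,1) at t=2.5364 ← occupied
  → r_7 = 2.5364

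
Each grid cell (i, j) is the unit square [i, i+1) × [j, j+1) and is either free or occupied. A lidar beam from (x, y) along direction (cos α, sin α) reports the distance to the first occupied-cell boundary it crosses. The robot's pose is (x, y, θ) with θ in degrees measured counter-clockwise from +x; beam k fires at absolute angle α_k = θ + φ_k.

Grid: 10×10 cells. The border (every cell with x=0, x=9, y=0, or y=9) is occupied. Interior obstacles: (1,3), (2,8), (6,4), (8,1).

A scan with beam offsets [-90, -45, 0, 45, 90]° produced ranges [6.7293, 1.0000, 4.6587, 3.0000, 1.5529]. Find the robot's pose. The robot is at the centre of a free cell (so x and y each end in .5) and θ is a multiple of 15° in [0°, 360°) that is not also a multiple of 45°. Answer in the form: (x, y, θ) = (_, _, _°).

The pose lattice has 60·16 = 960 candidates. Test each by forward raycasting.
  (7.5, 5.5, 150°): beam 1 = 3.0000 ≠ 6.7293 ✗
  (7.5, 3.5, 195°): beam 1 = 5.6940 ≠ 6.7293 ✗
  (3.5, 1.5, 330°): beam 1 = 0.5774 ≠ 6.7293 ✗
  (5.5, 8.5, 195°): beam 1 = 0.5176 ≠ 6.7293 ✗
  (4.5, 1.5, 240°): beam 1 = 3.0000 ≠ 6.7293 ✗
  …
  (7.5, 5.5, 255°): r_1=6.7293, r_2=1.0000, r_3=4.6587, r_4=3.0000, r_5=1.5529 — all match ✓
Unique over the lattice → pose = (7.5, 5.5, 255°).

(x, y, θ) = (7.5, 5.5, 255°)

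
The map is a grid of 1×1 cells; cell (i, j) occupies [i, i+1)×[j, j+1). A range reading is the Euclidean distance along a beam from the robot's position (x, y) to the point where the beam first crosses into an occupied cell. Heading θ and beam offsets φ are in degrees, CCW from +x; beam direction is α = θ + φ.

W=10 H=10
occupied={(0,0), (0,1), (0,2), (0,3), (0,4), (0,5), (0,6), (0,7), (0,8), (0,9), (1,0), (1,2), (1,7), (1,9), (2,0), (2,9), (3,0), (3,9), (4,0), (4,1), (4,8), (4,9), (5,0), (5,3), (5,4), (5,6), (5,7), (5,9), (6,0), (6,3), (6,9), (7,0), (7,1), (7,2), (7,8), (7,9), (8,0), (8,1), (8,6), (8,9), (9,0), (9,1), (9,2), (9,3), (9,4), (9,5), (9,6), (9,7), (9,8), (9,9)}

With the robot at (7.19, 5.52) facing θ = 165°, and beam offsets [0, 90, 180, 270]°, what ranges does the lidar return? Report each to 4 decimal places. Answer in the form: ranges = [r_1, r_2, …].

ranges = [1.8546, 1.5736, 1.8738, 2.5675]

beam 1: φ=0°, α=165°
  dir = (cos 165°, sin 165°) = (-0.9659, 0.2588); from cell (7,5)
  next x-line at t=0.1967, next y-line at t=1.8546; Δt_x=1.0353, Δt_y=3.8637
    x: enter (6,5) at t=0.1967
    x: enter (5,5) at t=1.2320
    y: enter (5,6) at t=1.8546 ← occupied
  → r_1 = 1.8546
beam 2: φ=90°, α=255°
  dir = (cos 255°, sin 255°) = (-0.2588, -0.9659); from cell (7,5)
  next x-line at t=0.7341, next y-line at t=0.5383; Δt_x=3.8637, Δt_y=1.0353
    y: enter (7,4) at t=0.5383
    x: enter (6,4) at t=0.7341
    y: enter (6,3) at t=1.5736 ← occupied
  → r_2 = 1.5736
beam 3: φ=180°, α=345°
  dir = (cos 345°, sin 345°) = (0.9659, -0.2588); from cell (7,5)
  next x-line at t=0.8386, next y-line at t=2.0091; Δt_x=1.0353, Δt_y=3.8637
    x: enter (8,5) at t=0.8386
    x: enter (9,5) at t=1.8738 ← occupied
  → r_3 = 1.8738
beam 4: φ=270°, α=75°
  dir = (cos 75°, sin 75°) = (0.2588, 0.9659); from cell (7,5)
  next x-line at t=3.1296, next y-line at t=0.4969; Δt_x=3.8637, Δt_y=1.0353
    y: enter (7,6) at t=0.4969
    y: enter (7,7) at t=1.5322
    y: enter (7,8) at t=2.5675 ← occupied
  → r_4 = 2.5675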